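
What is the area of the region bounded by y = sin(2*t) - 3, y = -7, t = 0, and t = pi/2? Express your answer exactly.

On [0, pi/2], (sin(2*t) - 3) - (-7) = sin(2*t) + 4 is ≥ 0 throughout, so the area is a single integral of |sin(2*t) + 4|.
∫[0,pi/2] (sin(2*t) + 4) dt = 1 + 2*pi.

1 + 2*pi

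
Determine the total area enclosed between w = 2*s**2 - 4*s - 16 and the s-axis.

72

The curve meets the s-axis where 2*s**2 - 4*s - 16 = 0, i.e. 2*(s - 4)*(s + 2) = 0, at s = -2, 4.
On [-2, 4] the curve lies below the axis; ∫[-2,4] (2*s**2 - 4*s - 16) ds = -72, giving area 72.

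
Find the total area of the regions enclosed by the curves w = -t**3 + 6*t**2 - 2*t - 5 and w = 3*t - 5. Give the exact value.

Set the curves equal: -t**3 + 6*t**2 - 2*t - 5 = 3*t - 5, so -t**3 + 6*t**2 - 5*t = 0, which factors as -t*(t - 5)*(t - 1) = 0. The curves meet at t = 0, 1, 5.
On [0, 1], w = 3*t - 5 is on top; that piece has area ∫[0,1] (-(-t**3 + 6*t**2 - 5*t)) dt = 3/4.
On [1, 5], w = -t**3 + 6*t**2 - 2*t - 5 is on top; that piece has area ∫[1,5] (-t**3 + 6*t**2 - 5*t) dt = 32.
Total enclosed area = 3/4 + 32 = 131/4.

131/4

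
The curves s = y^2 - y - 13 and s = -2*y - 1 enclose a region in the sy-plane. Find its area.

343/6

Both boundary curves give s as a function of y, so integrate with respect to y. Setting them equal: y^2 + y - 12 = 0, i.e. (y - 3)*(y + 4) = 0, so they meet at y = -4, 3.
For y in [-4, 3], s = y^2 - y - 13 is on the left; area = ∫[-4,3] (-(y^2 + y - 12)) dy = 343/6.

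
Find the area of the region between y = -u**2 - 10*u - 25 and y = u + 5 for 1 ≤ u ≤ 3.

On [1, 3], (-u**2 - 10*u - 25) - (u + 5) = -u**2 - 11*u - 30 is ≤ 0 throughout, so the area is a single integral of |-u**2 - 11*u - 30|.
∫[1,3] (-u**2 - 11*u - 30) du = -338/3; the area of that piece is 338/3.

338/3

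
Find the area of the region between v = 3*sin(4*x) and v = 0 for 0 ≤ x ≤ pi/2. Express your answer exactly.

3

The difference (3*sin(4*x)) - (0) = 3*sin(4*x) changes sign at x = pi/4 inside [0, pi/2], so split the integral there.
∫[0,pi/4] (3*sin(4*x)) dx = 3/2.
∫[pi/4,pi/2] (3*sin(4*x)) dx = -3/2; the area of that piece is 3/2.
Total area = 3/2 + 3/2 = 3.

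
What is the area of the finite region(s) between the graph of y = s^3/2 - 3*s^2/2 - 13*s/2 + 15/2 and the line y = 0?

The curve meets the s-axis where s^3/2 - 3*s^2/2 - 13*s/2 + 15/2 = 0, i.e. (s - 5)*(s - 1)*(s + 3)/2 = 0, at s = -3, 1, 5.
On [-3, 1] the curve lies above the axis; ∫[-3,1] (s^3/2 - 3*s^2/2 - 13*s/2 + 15/2) ds = 32, giving area 32.
On [1, 5] the curve lies below the axis; ∫[1,5] (s^3/2 - 3*s^2/2 - 13*s/2 + 15/2) ds = -32, giving area 32.
Total area = 32 + 32 = 64.

64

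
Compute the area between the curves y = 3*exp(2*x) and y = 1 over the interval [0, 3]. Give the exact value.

On [0, 3], (3*exp(2*x)) - (1) = 3*exp(2*x) - 1 is ≥ 0 throughout, so the area is a single integral of |3*exp(2*x) - 1|.
∫[0,3] (3*exp(2*x) - 1) dx = -9/2 + 3*exp(6)/2.

-9/2 + 3*exp(6)/2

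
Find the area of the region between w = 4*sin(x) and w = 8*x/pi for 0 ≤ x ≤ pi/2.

4 - pi

On [0, pi/2], (4*sin(x)) - (8*x/pi) = -8*x/pi + 4*sin(x) is ≥ 0 throughout, so the area is a single integral of |-8*x/pi + 4*sin(x)|.
∫[0,pi/2] (-8*x/pi + 4*sin(x)) dx = 4 - pi.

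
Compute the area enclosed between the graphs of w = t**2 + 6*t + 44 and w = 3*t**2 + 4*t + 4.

243

Set the curves equal: t**2 + 6*t + 44 = 3*t**2 + 4*t + 4, so -2*t**2 + 2*t + 40 = 0, which factors as -2*(t - 5)*(t + 4) = 0. The curves meet at t = -4, 5.
On [-4, 5], w = t**2 + 6*t + 44 is on top; that piece has area ∫[-4,5] (-2*t**2 + 2*t + 40) dt = 243.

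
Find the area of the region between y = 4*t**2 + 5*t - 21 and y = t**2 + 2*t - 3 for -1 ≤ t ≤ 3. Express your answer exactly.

The difference (4*t**2 + 5*t - 21) - (t**2 + 2*t - 3) = 3*t**2 + 3*t - 18 changes sign at t = 2 inside [-1, 3], so split the integral there.
∫[-1,2] (3*t**2 + 3*t - 18) dt = -81/2; the area of that piece is 81/2.
∫[2,3] (3*t**2 + 3*t - 18) dt = 17/2.
Total area = 81/2 + 17/2 = 49.

49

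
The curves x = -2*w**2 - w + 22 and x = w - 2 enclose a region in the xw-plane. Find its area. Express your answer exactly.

343/3

Both boundary curves give x as a function of w, so integrate with respect to w. Setting them equal: -2*w**2 - 2*w + 24 = 0, i.e. -2*(w - 3)*(w + 4) = 0, so they meet at w = -4, 3.
For w in [-4, 3], x = -2*w**2 - w + 22 is on the right; area = ∫[-4,3] (-2*w**2 - 2*w + 24) dw = 343/3.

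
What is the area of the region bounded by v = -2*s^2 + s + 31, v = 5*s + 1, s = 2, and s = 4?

16

The difference (-2*s^2 + s + 31) - (5*s + 1) = -2*s^2 - 4*s + 30 changes sign at s = 3 inside [2, 4], so split the integral there.
∫[2,3] (-2*s^2 - 4*s + 30) ds = 22/3.
∫[3,4] (-2*s^2 - 4*s + 30) ds = -26/3; the area of that piece is 26/3.
Total area = 22/3 + 26/3 = 16.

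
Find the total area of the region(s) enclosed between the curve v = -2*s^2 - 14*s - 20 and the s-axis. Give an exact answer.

The curve meets the s-axis where -2*s^2 - 14*s - 20 = 0, i.e. -2*(s + 2)*(s + 5) = 0, at s = -5, -2.
On [-5, -2] the curve lies above the axis; ∫[-5,-2] (-2*s^2 - 14*s - 20) ds = 9, giving area 9.

9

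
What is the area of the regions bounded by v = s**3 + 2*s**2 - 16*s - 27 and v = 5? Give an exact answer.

Set the curves equal: s**3 + 2*s**2 - 16*s - 27 = 5, so s**3 + 2*s**2 - 16*s - 32 = 0, which factors as (s - 4)*(s + 2)*(s + 4) = 0. The curves meet at s = -4, -2, 4.
On [-4, -2], v = s**3 + 2*s**2 - 16*s - 27 is on top; that piece has area ∫[-4,-2] (s**3 + 2*s**2 - 16*s - 32) ds = 28/3.
On [-2, 4], v = 5 is on top; that piece has area ∫[-2,4] (-(s**3 + 2*s**2 - 16*s - 32)) ds = 180.
Total enclosed area = 28/3 + 180 = 568/3.

568/3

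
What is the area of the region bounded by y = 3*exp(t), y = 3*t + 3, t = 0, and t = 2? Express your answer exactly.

-15 + 3*exp(2)

On [0, 2], (3*exp(t)) - (3*t + 3) = -3*t + 3*exp(t) - 3 is ≥ 0 throughout, so the area is a single integral of |-3*t + 3*exp(t) - 3|.
∫[0,2] (-3*t + 3*exp(t) - 3) dt = -15 + 3*exp(2).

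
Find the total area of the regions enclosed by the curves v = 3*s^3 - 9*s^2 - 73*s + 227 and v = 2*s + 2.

Set the curves equal: 3*s^3 - 9*s^2 - 73*s + 227 = 2*s + 2, so 3*s^3 - 9*s^2 - 75*s + 225 = 0, which factors as 3*(s - 5)*(s - 3)*(s + 5) = 0. The curves meet at s = -5, 3, 5.
On [-5, 3], v = 3*s^3 - 9*s^2 - 73*s + 227 is on top; that piece has area ∫[-5,3] (3*s^3 - 9*s^2 - 75*s + 225) ds = 1536.
On [3, 5], v = 2*s + 2 is on top; that piece has area ∫[3,5] (-(3*s^3 - 9*s^2 - 75*s + 225)) ds = 36.
Total enclosed area = 1536 + 36 = 1572.

1572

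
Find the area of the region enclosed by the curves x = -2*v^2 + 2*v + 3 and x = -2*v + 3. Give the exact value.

8/3

Both boundary curves give x as a function of v, so integrate with respect to v. Setting them equal: -2*v^2 + 4*v = 0, i.e. -2*v*(v - 2) = 0, so they meet at v = 0, 2.
For v in [0, 2], x = -2*v^2 + 2*v + 3 is on the right; area = ∫[0,2] (-2*v^2 + 4*v) dv = 8/3.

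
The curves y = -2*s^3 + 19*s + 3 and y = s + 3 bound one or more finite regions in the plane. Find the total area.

81

Set the curves equal: -2*s^3 + 19*s + 3 = s + 3, so -2*s^3 + 18*s = 0, which factors as -2*s*(s - 3)*(s + 3) = 0. The curves meet at s = -3, 0, 3.
On [-3, 0], y = s + 3 is on top; that piece has area ∫[-3,0] (-(-2*s^3 + 18*s)) ds = 81/2.
On [0, 3], y = -2*s^3 + 19*s + 3 is on top; that piece has area ∫[0,3] (-2*s^3 + 18*s) ds = 81/2.
Total enclosed area = 81/2 + 81/2 = 81.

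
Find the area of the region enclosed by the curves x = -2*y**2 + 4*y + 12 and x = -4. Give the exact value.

72

Both boundary curves give x as a function of y, so integrate with respect to y. Setting them equal: -2*y**2 + 4*y + 16 = 0, i.e. -2*(y - 4)*(y + 2) = 0, so they meet at y = -2, 4.
For y in [-2, 4], x = -2*y**2 + 4*y + 12 is on the right; area = ∫[-2,4] (-2*y**2 + 4*y + 16) dy = 72.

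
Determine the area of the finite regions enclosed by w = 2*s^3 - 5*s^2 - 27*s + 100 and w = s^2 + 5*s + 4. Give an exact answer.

517

Set the curves equal: 2*s^3 - 5*s^2 - 27*s + 100 = s^2 + 5*s + 4, so 2*s^3 - 6*s^2 - 32*s + 96 = 0, which factors as 2*(s - 4)*(s - 3)*(s + 4) = 0. The curves meet at s = -4, 3, 4.
On [-4, 3], w = 2*s^3 - 5*s^2 - 27*s + 100 is on top; that piece has area ∫[-4,3] (2*s^3 - 6*s^2 - 32*s + 96) ds = 1029/2.
On [3, 4], w = s^2 + 5*s + 4 is on top; that piece has area ∫[3,4] (-(2*s^3 - 6*s^2 - 32*s + 96)) ds = 5/2.
Total enclosed area = 1029/2 + 5/2 = 517.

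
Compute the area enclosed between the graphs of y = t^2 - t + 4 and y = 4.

Set the curves equal: t^2 - t + 4 = 4, so t^2 - t = 0, which factors as t*(t - 1) = 0. The curves meet at t = 0, 1.
On [0, 1], y = 4 is on top; that piece has area ∫[0,1] (-(t^2 - t)) dt = 1/6.

1/6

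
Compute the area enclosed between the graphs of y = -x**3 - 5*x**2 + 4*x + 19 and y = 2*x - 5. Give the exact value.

Set the curves equal: -x**3 - 5*x**2 + 4*x + 19 = 2*x - 5, so -x**3 - 5*x**2 + 2*x + 24 = 0, which factors as -(x - 2)*(x + 3)*(x + 4) = 0. The curves meet at x = -4, -3, 2.
On [-4, -3], y = 2*x - 5 is on top; that piece has area ∫[-4,-3] (-(-x**3 - 5*x**2 + 2*x + 24)) dx = 11/12.
On [-3, 2], y = -x**3 - 5*x**2 + 4*x + 19 is on top; that piece has area ∫[-3,2] (-x**3 - 5*x**2 + 2*x + 24) dx = 875/12.
Total enclosed area = 11/12 + 875/12 = 443/6.

443/6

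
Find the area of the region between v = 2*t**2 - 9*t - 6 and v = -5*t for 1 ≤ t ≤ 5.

The difference (2*t**2 - 9*t - 6) - (-5*t) = 2*t**2 - 4*t - 6 changes sign at t = 3 inside [1, 5], so split the integral there.
∫[1,3] (2*t**2 - 4*t - 6) dt = -32/3; the area of that piece is 32/3.
∫[3,5] (2*t**2 - 4*t - 6) dt = 64/3.
Total area = 32/3 + 64/3 = 32.

32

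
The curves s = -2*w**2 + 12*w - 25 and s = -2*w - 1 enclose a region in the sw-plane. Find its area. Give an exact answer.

1/3

Both boundary curves give s as a function of w, so integrate with respect to w. Setting them equal: -2*w**2 + 14*w - 24 = 0, i.e. -2*(w - 4)*(w - 3) = 0, so they meet at w = 3, 4.
For w in [3, 4], s = -2*w**2 + 12*w - 25 is on the right; area = ∫[3,4] (-2*w**2 + 14*w - 24) dw = 1/3.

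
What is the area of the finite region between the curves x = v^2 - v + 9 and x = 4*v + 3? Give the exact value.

1/6

Both boundary curves give x as a function of v, so integrate with respect to v. Setting them equal: v^2 - 5*v + 6 = 0, i.e. (v - 3)*(v - 2) = 0, so they meet at v = 2, 3.
For v in [2, 3], x = v^2 - v + 9 is on the left; area = ∫[2,3] (-(v^2 - 5*v + 6)) dv = 1/6.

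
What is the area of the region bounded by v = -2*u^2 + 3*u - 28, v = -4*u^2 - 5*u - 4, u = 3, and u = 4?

On [3, 4], (-2*u^2 + 3*u - 28) - (-4*u^2 - 5*u - 4) = 2*u^2 + 8*u - 24 is ≥ 0 throughout, so the area is a single integral of |2*u^2 + 8*u - 24|.
∫[3,4] (2*u^2 + 8*u - 24) du = 86/3.

86/3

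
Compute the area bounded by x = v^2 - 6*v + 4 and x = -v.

Both boundary curves give x as a function of v, so integrate with respect to v. Setting them equal: v^2 - 5*v + 4 = 0, i.e. (v - 4)*(v - 1) = 0, so they meet at v = 1, 4.
For v in [1, 4], x = v^2 - 6*v + 4 is on the left; area = ∫[1,4] (-(v^2 - 5*v + 4)) dv = 9/2.

9/2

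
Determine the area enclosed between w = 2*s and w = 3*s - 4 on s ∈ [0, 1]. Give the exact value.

7/2

On [0, 1], (2*s) - (3*s - 4) = -s + 4 is ≥ 0 throughout, so the area is a single integral of |-s + 4|.
∫[0,1] (-s + 4) ds = 7/2.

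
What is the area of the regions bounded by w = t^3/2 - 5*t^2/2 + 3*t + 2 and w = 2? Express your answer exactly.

37/24

Set the curves equal: t^3/2 - 5*t^2/2 + 3*t + 2 = 2, so t^3/2 - 5*t^2/2 + 3*t = 0, which factors as t*(t - 3)*(t - 2)/2 = 0. The curves meet at t = 0, 2, 3.
On [0, 2], w = t^3/2 - 5*t^2/2 + 3*t + 2 is on top; that piece has area ∫[0,2] (t^3/2 - 5*t^2/2 + 3*t) dt = 4/3.
On [2, 3], w = 2 is on top; that piece has area ∫[2,3] (-(t^3/2 - 5*t^2/2 + 3*t)) dt = 5/24.
Total enclosed area = 4/3 + 5/24 = 37/24.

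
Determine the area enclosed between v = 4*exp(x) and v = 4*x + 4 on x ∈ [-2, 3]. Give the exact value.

On [-2, 3], (4*exp(x)) - (4*x + 4) = -4*x + 4*exp(x) - 4 is ≥ 0 throughout, so the area is a single integral of |-4*x + 4*exp(x) - 4|.
∫[-2,3] (-4*x + 4*exp(x) - 4) dx = -30 - 4*exp(-2) + 4*exp(3).

-30 - 4*exp(-2) + 4*exp(3)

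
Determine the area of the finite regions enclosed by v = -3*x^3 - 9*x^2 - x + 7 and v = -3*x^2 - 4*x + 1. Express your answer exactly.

37/4

Set the curves equal: -3*x^3 - 9*x^2 - x + 7 = -3*x^2 - 4*x + 1, so -3*x^3 - 6*x^2 + 3*x + 6 = 0, which factors as -3*(x - 1)*(x + 1)*(x + 2) = 0. The curves meet at x = -2, -1, 1.
On [-2, -1], v = -3*x^2 - 4*x + 1 is on top; that piece has area ∫[-2,-1] (-(-3*x^3 - 6*x^2 + 3*x + 6)) dx = 5/4.
On [-1, 1], v = -3*x^3 - 9*x^2 - x + 7 is on top; that piece has area ∫[-1,1] (-3*x^3 - 6*x^2 + 3*x + 6) dx = 8.
Total enclosed area = 5/4 + 8 = 37/4.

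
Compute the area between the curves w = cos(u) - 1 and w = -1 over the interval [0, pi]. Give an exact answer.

2

The difference (cos(u) - 1) - (-1) = cos(u) changes sign at u = pi/2 inside [0, pi], so split the integral there.
∫[0,pi/2] (cos(u)) du = 1.
∫[pi/2,pi] (cos(u)) du = -1; the area of that piece is 1.
Total area = 1 + 1 = 2.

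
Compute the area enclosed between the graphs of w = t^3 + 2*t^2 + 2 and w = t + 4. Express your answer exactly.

37/12

Set the curves equal: t^3 + 2*t^2 + 2 = t + 4, so t^3 + 2*t^2 - t - 2 = 0, which factors as (t - 1)*(t + 1)*(t + 2) = 0. The curves meet at t = -2, -1, 1.
On [-2, -1], w = t^3 + 2*t^2 + 2 is on top; that piece has area ∫[-2,-1] (t^3 + 2*t^2 - t - 2) dt = 5/12.
On [-1, 1], w = t + 4 is on top; that piece has area ∫[-1,1] (-(t^3 + 2*t^2 - t - 2)) dt = 8/3.
Total enclosed area = 5/12 + 8/3 = 37/12.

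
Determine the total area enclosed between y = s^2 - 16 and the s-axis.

256/3

The curve meets the s-axis where s^2 - 16 = 0, i.e. (s - 4)*(s + 4) = 0, at s = -4, 4.
On [-4, 4] the curve lies below the axis; ∫[-4,4] (s^2 - 16) ds = -256/3, giving area 256/3.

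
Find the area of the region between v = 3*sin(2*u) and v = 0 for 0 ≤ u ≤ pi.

6

The difference (3*sin(2*u)) - (0) = 3*sin(2*u) changes sign at u = pi/2 inside [0, pi], so split the integral there.
∫[0,pi/2] (3*sin(2*u)) du = 3.
∫[pi/2,pi] (3*sin(2*u)) du = -3; the area of that piece is 3.
Total area = 3 + 3 = 6.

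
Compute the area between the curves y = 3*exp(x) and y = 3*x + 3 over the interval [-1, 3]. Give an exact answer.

-24 - 3*exp(-1) + 3*exp(3)

On [-1, 3], (3*exp(x)) - (3*x + 3) = -3*x + 3*exp(x) - 3 is ≥ 0 throughout, so the area is a single integral of |-3*x + 3*exp(x) - 3|.
∫[-1,3] (-3*x + 3*exp(x) - 3) dx = -24 - 3*exp(-1) + 3*exp(3).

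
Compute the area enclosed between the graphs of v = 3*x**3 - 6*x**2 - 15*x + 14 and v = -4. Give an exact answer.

Set the curves equal: 3*x**3 - 6*x**2 - 15*x + 14 = -4, so 3*x**3 - 6*x**2 - 15*x + 18 = 0, which factors as 3*(x - 3)*(x - 1)*(x + 2) = 0. The curves meet at x = -2, 1, 3.
On [-2, 1], v = 3*x**3 - 6*x**2 - 15*x + 14 is on top; that piece has area ∫[-2,1] (3*x**3 - 6*x**2 - 15*x + 18) dx = 189/4.
On [1, 3], v = -4 is on top; that piece has area ∫[1,3] (-(3*x**3 - 6*x**2 - 15*x + 18)) dx = 16.
Total enclosed area = 189/4 + 16 = 253/4.

253/4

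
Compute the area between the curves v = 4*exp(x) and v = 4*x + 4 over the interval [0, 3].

-34 + 4*exp(3)

On [0, 3], (4*exp(x)) - (4*x + 4) = -4*x + 4*exp(x) - 4 is ≥ 0 throughout, so the area is a single integral of |-4*x + 4*exp(x) - 4|.
∫[0,3] (-4*x + 4*exp(x) - 4) dx = -34 + 4*exp(3).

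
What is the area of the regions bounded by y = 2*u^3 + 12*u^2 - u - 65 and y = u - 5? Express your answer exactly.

407/2

Set the curves equal: 2*u^3 + 12*u^2 - u - 65 = u - 5, so 2*u^3 + 12*u^2 - 2*u - 60 = 0, which factors as 2*(u - 2)*(u + 3)*(u + 5) = 0. The curves meet at u = -5, -3, 2.
On [-5, -3], y = 2*u^3 + 12*u^2 - u - 65 is on top; that piece has area ∫[-5,-3] (2*u^3 + 12*u^2 - 2*u - 60) du = 16.
On [-3, 2], y = u - 5 is on top; that piece has area ∫[-3,2] (-(2*u^3 + 12*u^2 - 2*u - 60)) du = 375/2.
Total enclosed area = 16 + 375/2 = 407/2.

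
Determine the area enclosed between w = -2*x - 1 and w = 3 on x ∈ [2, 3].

9

On [2, 3], (-2*x - 1) - (3) = -2*x - 4 is ≤ 0 throughout, so the area is a single integral of |-2*x - 4|.
∫[2,3] (-2*x - 4) dx = -9; the area of that piece is 9.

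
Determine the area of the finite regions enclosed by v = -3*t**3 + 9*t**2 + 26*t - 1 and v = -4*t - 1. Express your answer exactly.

Set the curves equal: -3*t**3 + 9*t**2 + 26*t - 1 = -4*t - 1, so -3*t**3 + 9*t**2 + 30*t = 0, which factors as -3*t*(t - 5)*(t + 2) = 0. The curves meet at t = -2, 0, 5.
On [-2, 0], v = -4*t - 1 is on top; that piece has area ∫[-2,0] (-(-3*t**3 + 9*t**2 + 30*t)) dt = 24.
On [0, 5], v = -3*t**3 + 9*t**2 + 26*t - 1 is on top; that piece has area ∫[0,5] (-3*t**3 + 9*t**2 + 30*t) dt = 1125/4.
Total enclosed area = 24 + 1125/4 = 1221/4.

1221/4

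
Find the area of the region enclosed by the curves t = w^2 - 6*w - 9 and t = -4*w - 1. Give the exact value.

36

Both boundary curves give t as a function of w, so integrate with respect to w. Setting them equal: w^2 - 2*w - 8 = 0, i.e. (w - 4)*(w + 2) = 0, so they meet at w = -2, 4.
For w in [-2, 4], t = w^2 - 6*w - 9 is on the left; area = ∫[-2,4] (-(w^2 - 2*w - 8)) dw = 36.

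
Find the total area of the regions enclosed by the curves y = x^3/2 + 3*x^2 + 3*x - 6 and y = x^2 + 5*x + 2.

Set the curves equal: x^3/2 + 3*x^2 + 3*x - 6 = x^2 + 5*x + 2, so x^3/2 + 2*x^2 - 2*x - 8 = 0, which factors as (x - 2)*(x + 2)*(x + 4)/2 = 0. The curves meet at x = -4, -2, 2.
On [-4, -2], y = x^3/2 + 3*x^2 + 3*x - 6 is on top; that piece has area ∫[-4,-2] (x^3/2 + 2*x^2 - 2*x - 8) dx = 10/3.
On [-2, 2], y = x^2 + 5*x + 2 is on top; that piece has area ∫[-2,2] (-(x^3/2 + 2*x^2 - 2*x - 8)) dx = 64/3.
Total enclosed area = 10/3 + 64/3 = 74/3.

74/3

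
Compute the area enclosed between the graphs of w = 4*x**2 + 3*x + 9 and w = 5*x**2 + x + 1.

36

Set the curves equal: 4*x**2 + 3*x + 9 = 5*x**2 + x + 1, so -x**2 + 2*x + 8 = 0, which factors as -(x - 4)*(x + 2) = 0. The curves meet at x = -2, 4.
On [-2, 4], w = 4*x**2 + 3*x + 9 is on top; that piece has area ∫[-2,4] (-x**2 + 2*x + 8) dx = 36.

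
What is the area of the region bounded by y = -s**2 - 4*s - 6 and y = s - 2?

9/2

Set the curves equal: -s**2 - 4*s - 6 = s - 2, so -s**2 - 5*s - 4 = 0, which factors as -(s + 1)*(s + 4) = 0. The curves meet at s = -4, -1.
On [-4, -1], y = -s**2 - 4*s - 6 is on top; that piece has area ∫[-4,-1] (-s**2 - 5*s - 4) ds = 9/2.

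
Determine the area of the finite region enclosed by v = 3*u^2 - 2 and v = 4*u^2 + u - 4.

9/2

Set the curves equal: 3*u^2 - 2 = 4*u^2 + u - 4, so -u^2 - u + 2 = 0, which factors as -(u - 1)*(u + 2) = 0. The curves meet at u = -2, 1.
On [-2, 1], v = 3*u^2 - 2 is on top; that piece has area ∫[-2,1] (-u^2 - u + 2) du = 9/2.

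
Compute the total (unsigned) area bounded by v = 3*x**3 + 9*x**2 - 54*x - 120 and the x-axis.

The curve meets the x-axis where 3*x**3 + 9*x**2 - 54*x - 120 = 0, i.e. 3*(x - 4)*(x + 2)*(x + 5) = 0, at x = -5, -2, 4.
On [-5, -2] the curve lies above the axis; ∫[-5,-2] (3*x**3 + 9*x**2 - 54*x - 120) dx = 405/4, giving area 405/4.
On [-2, 4] the curve lies below the axis; ∫[-2,4] (3*x**3 + 9*x**2 - 54*x - 120) dx = -648, giving area 648.
Total area = 405/4 + 648 = 2997/4.

2997/4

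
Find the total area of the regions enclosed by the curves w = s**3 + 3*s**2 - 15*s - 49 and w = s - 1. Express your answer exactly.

Set the curves equal: s**3 + 3*s**2 - 15*s - 49 = s - 1, so s**3 + 3*s**2 - 16*s - 48 = 0, which factors as (s - 4)*(s + 3)*(s + 4) = 0. The curves meet at s = -4, -3, 4.
On [-4, -3], w = s**3 + 3*s**2 - 15*s - 49 is on top; that piece has area ∫[-4,-3] (s**3 + 3*s**2 - 16*s - 48) ds = 5/4.
On [-3, 4], w = s - 1 is on top; that piece has area ∫[-3,4] (-(s**3 + 3*s**2 - 16*s - 48)) ds = 1029/4.
Total enclosed area = 5/4 + 1029/4 = 517/2.

517/2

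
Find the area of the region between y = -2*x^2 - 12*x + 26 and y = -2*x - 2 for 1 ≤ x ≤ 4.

The difference (-2*x^2 - 12*x + 26) - (-2*x - 2) = -2*x^2 - 10*x + 28 changes sign at x = 2 inside [1, 4], so split the integral there.
∫[1,2] (-2*x^2 - 10*x + 28) dx = 25/3.
∫[2,4] (-2*x^2 - 10*x + 28) dx = -124/3; the area of that piece is 124/3.
Total area = 25/3 + 124/3 = 149/3.

149/3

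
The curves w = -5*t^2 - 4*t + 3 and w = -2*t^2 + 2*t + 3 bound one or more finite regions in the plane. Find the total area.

4

Set the curves equal: -5*t^2 - 4*t + 3 = -2*t^2 + 2*t + 3, so -3*t^2 - 6*t = 0, which factors as -3*t*(t + 2) = 0. The curves meet at t = -2, 0.
On [-2, 0], w = -5*t^2 - 4*t + 3 is on top; that piece has area ∫[-2,0] (-3*t^2 - 6*t) dt = 4.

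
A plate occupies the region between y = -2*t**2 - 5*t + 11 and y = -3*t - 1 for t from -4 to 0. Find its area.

The difference (-2*t**2 - 5*t + 11) - (-3*t - 1) = -2*t**2 - 2*t + 12 changes sign at t = -3 inside [-4, 0], so split the integral there.
∫[-4,-3] (-2*t**2 - 2*t + 12) dt = -17/3; the area of that piece is 17/3.
∫[-3,0] (-2*t**2 - 2*t + 12) dt = 27.
Total area = 17/3 + 27 = 98/3.

98/3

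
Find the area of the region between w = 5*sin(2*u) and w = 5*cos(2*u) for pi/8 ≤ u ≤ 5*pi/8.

5*sqrt(2)

On [pi/8, 5*pi/8], (5*sin(2*u)) - (5*cos(2*u)) = 5*sin(2*u) - 5*cos(2*u) is ≥ 0 throughout, so the area is a single integral of |5*sin(2*u) - 5*cos(2*u)|.
∫[pi/8,5*pi/8] (5*sin(2*u) - 5*cos(2*u)) du = 5*sqrt(2).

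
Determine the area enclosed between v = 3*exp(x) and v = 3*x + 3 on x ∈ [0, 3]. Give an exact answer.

On [0, 3], (3*exp(x)) - (3*x + 3) = -3*x + 3*exp(x) - 3 is ≥ 0 throughout, so the area is a single integral of |-3*x + 3*exp(x) - 3|.
∫[0,3] (-3*x + 3*exp(x) - 3) dx = -51/2 + 3*exp(3).

-51/2 + 3*exp(3)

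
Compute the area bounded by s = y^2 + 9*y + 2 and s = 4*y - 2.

Both boundary curves give s as a function of y, so integrate with respect to y. Setting them equal: y^2 + 5*y + 4 = 0, i.e. (y + 1)*(y + 4) = 0, so they meet at y = -4, -1.
For y in [-4, -1], s = y^2 + 9*y + 2 is on the left; area = ∫[-4,-1] (-(y^2 + 5*y + 4)) dy = 9/2.

9/2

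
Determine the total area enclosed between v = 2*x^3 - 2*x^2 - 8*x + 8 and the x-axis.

The curve meets the x-axis where 2*x^3 - 2*x^2 - 8*x + 8 = 0, i.e. 2*(x - 2)*(x - 1)*(x + 2) = 0, at x = -2, 1, 2.
On [-2, 1] the curve lies above the axis; ∫[-2,1] (2*x^3 - 2*x^2 - 8*x + 8) dx = 45/2, giving area 45/2.
On [1, 2] the curve lies below the axis; ∫[1,2] (2*x^3 - 2*x^2 - 8*x + 8) dx = -7/6, giving area 7/6.
Total area = 45/2 + 7/6 = 71/3.

71/3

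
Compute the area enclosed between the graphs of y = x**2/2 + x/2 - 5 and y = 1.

Set the curves equal: x**2/2 + x/2 - 5 = 1, so x**2/2 + x/2 - 6 = 0, which factors as (x - 3)*(x + 4)/2 = 0. The curves meet at x = -4, 3.
On [-4, 3], y = 1 is on top; that piece has area ∫[-4,3] (-(x**2/2 + x/2 - 6)) dx = 343/12.

343/12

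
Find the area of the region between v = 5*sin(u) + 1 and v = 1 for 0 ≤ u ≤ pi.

On [0, pi], (5*sin(u) + 1) - (1) = 5*sin(u) is ≥ 0 throughout, so the area is a single integral of |5*sin(u)|.
∫[0,pi] (5*sin(u)) du = 10.

10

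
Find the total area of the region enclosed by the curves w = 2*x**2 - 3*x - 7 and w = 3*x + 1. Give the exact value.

125/3

Set the curves equal: 2*x**2 - 3*x - 7 = 3*x + 1, so 2*x**2 - 6*x - 8 = 0, which factors as 2*(x - 4)*(x + 1) = 0. The curves meet at x = -1, 4.
On [-1, 4], w = 3*x + 1 is on top; that piece has area ∫[-1,4] (-(2*x**2 - 6*x - 8)) dx = 125/3.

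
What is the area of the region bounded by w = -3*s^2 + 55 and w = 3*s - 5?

729/2

Set the curves equal: -3*s^2 + 55 = 3*s - 5, so -3*s^2 - 3*s + 60 = 0, which factors as -3*(s - 4)*(s + 5) = 0. The curves meet at s = -5, 4.
On [-5, 4], w = -3*s^2 + 55 is on top; that piece has area ∫[-5,4] (-3*s^2 - 3*s + 60) ds = 729/2.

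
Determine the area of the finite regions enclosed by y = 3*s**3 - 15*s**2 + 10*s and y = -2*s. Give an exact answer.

71/2

Set the curves equal: 3*s**3 - 15*s**2 + 10*s = -2*s, so 3*s**3 - 15*s**2 + 12*s = 0, which factors as 3*s*(s - 4)*(s - 1) = 0. The curves meet at s = 0, 1, 4.
On [0, 1], y = 3*s**3 - 15*s**2 + 10*s is on top; that piece has area ∫[0,1] (3*s**3 - 15*s**2 + 12*s) ds = 7/4.
On [1, 4], y = -2*s is on top; that piece has area ∫[1,4] (-(3*s**3 - 15*s**2 + 12*s)) ds = 135/4.
Total enclosed area = 7/4 + 135/4 = 71/2.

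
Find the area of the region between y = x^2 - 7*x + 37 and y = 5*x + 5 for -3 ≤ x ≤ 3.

210

On [-3, 3], (x^2 - 7*x + 37) - (5*x + 5) = x^2 - 12*x + 32 is ≥ 0 throughout, so the area is a single integral of |x^2 - 12*x + 32|.
∫[-3,3] (x^2 - 12*x + 32) dx = 210.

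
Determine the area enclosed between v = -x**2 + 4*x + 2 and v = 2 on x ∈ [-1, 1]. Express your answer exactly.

The difference (-x**2 + 4*x + 2) - (2) = -x**2 + 4*x changes sign at x = 0 inside [-1, 1], so split the integral there.
∫[-1,0] (-x**2 + 4*x) dx = -7/3; the area of that piece is 7/3.
∫[0,1] (-x**2 + 4*x) dx = 5/3.
Total area = 7/3 + 5/3 = 4.

4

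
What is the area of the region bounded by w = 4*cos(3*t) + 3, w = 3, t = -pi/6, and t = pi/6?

8/3

On [-pi/6, pi/6], (4*cos(3*t) + 3) - (3) = 4*cos(3*t) is ≥ 0 throughout, so the area is a single integral of |4*cos(3*t)|.
∫[-pi/6,pi/6] (4*cos(3*t)) dt = 8/3.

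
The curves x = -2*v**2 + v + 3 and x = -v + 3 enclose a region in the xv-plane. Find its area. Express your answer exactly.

Both boundary curves give x as a function of v, so integrate with respect to v. Setting them equal: -2*v**2 + 2*v = 0, i.e. -2*v*(v - 1) = 0, so they meet at v = 0, 1.
For v in [0, 1], x = -2*v**2 + v + 3 is on the right; area = ∫[0,1] (-2*v**2 + 2*v) dv = 1/3.

1/3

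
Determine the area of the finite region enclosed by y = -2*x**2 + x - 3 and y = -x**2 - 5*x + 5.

4/3

Set the curves equal: -2*x**2 + x - 3 = -x**2 - 5*x + 5, so -x**2 + 6*x - 8 = 0, which factors as -(x - 4)*(x - 2) = 0. The curves meet at x = 2, 4.
On [2, 4], y = -2*x**2 + x - 3 is on top; that piece has area ∫[2,4] (-x**2 + 6*x - 8) dx = 4/3.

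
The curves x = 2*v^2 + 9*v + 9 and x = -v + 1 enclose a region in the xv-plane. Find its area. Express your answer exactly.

Both boundary curves give x as a function of v, so integrate with respect to v. Setting them equal: 2*v^2 + 10*v + 8 = 0, i.e. 2*(v + 1)*(v + 4) = 0, so they meet at v = -4, -1.
For v in [-4, -1], x = 2*v^2 + 9*v + 9 is on the left; area = ∫[-4,-1] (-(2*v^2 + 10*v + 8)) dv = 9.

9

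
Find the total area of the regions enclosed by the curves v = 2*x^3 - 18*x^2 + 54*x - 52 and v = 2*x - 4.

1

Set the curves equal: 2*x^3 - 18*x^2 + 54*x - 52 = 2*x - 4, so 2*x^3 - 18*x^2 + 52*x - 48 = 0, which factors as 2*(x - 4)*(x - 3)*(x - 2) = 0. The curves meet at x = 2, 3, 4.
On [2, 3], v = 2*x^3 - 18*x^2 + 54*x - 52 is on top; that piece has area ∫[2,3] (2*x^3 - 18*x^2 + 52*x - 48) dx = 1/2.
On [3, 4], v = 2*x - 4 is on top; that piece has area ∫[3,4] (-(2*x^3 - 18*x^2 + 52*x - 48)) dx = 1/2.
Total enclosed area = 1/2 + 1/2 = 1.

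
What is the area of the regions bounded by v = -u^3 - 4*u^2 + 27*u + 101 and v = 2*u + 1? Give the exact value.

Set the curves equal: -u^3 - 4*u^2 + 27*u + 101 = 2*u + 1, so -u^3 - 4*u^2 + 25*u + 100 = 0, which factors as -(u - 5)*(u + 4)*(u + 5) = 0. The curves meet at u = -5, -4, 5.
On [-5, -4], v = 2*u + 1 is on top; that piece has area ∫[-5,-4] (-(-u^3 - 4*u^2 + 25*u + 100)) du = 19/12.
On [-4, 5], v = -u^3 - 4*u^2 + 27*u + 101 is on top; that piece has area ∫[-4,5] (-u^3 - 4*u^2 + 25*u + 100) du = 2673/4.
Total enclosed area = 19/12 + 2673/4 = 4019/6.

4019/6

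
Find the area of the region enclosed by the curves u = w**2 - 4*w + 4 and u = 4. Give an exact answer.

Both boundary curves give u as a function of w, so integrate with respect to w. Setting them equal: w**2 - 4*w = 0, i.e. w*(w - 4) = 0, so they meet at w = 0, 4.
For w in [0, 4], u = w**2 - 4*w + 4 is on the left; area = ∫[0,4] (-(w**2 - 4*w)) dw = 32/3.

32/3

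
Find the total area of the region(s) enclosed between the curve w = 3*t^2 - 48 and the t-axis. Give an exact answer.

256

The curve meets the t-axis where 3*t^2 - 48 = 0, i.e. 3*(t - 4)*(t + 4) = 0, at t = -4, 4.
On [-4, 4] the curve lies below the axis; ∫[-4,4] (3*t^2 - 48) dt = -256, giving area 256.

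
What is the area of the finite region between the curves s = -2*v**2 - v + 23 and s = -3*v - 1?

Both boundary curves give s as a function of v, so integrate with respect to v. Setting them equal: -2*v**2 + 2*v + 24 = 0, i.e. -2*(v - 4)*(v + 3) = 0, so they meet at v = -3, 4.
For v in [-3, 4], s = -2*v**2 - v + 23 is on the right; area = ∫[-3,4] (-2*v**2 + 2*v + 24) dv = 343/3.

343/3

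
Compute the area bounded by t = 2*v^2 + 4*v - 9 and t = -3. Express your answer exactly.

Both boundary curves give t as a function of v, so integrate with respect to v. Setting them equal: 2*v^2 + 4*v - 6 = 0, i.e. 2*(v - 1)*(v + 3) = 0, so they meet at v = -3, 1.
For v in [-3, 1], t = 2*v^2 + 4*v - 9 is on the left; area = ∫[-3,1] (-(2*v^2 + 4*v - 6)) dv = 64/3.

64/3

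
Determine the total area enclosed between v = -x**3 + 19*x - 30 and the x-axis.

The curve meets the x-axis where -x**3 + 19*x - 30 = 0, i.e. -(x - 3)*(x - 2)*(x + 5) = 0, at x = -5, 2, 3.
On [-5, 2] the curve lies below the axis; ∫[-5,2] (-x**3 + 19*x - 30) dx = -1029/4, giving area 1029/4.
On [2, 3] the curve lies above the axis; ∫[2,3] (-x**3 + 19*x - 30) dx = 5/4, giving area 5/4.
Total area = 1029/4 + 5/4 = 517/2.

517/2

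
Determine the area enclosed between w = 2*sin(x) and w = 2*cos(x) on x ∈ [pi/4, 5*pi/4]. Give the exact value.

4*sqrt(2)

On [pi/4, 5*pi/4], (2*sin(x)) - (2*cos(x)) = 2*sin(x) - 2*cos(x) is ≥ 0 throughout, so the area is a single integral of |2*sin(x) - 2*cos(x)|.
∫[pi/4,5*pi/4] (2*sin(x) - 2*cos(x)) dx = 4*sqrt(2).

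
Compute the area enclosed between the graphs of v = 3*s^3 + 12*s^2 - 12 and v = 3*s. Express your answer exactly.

253/4

Set the curves equal: 3*s^3 + 12*s^2 - 12 = 3*s, so 3*s^3 + 12*s^2 - 3*s - 12 = 0, which factors as 3*(s - 1)*(s + 1)*(s + 4) = 0. The curves meet at s = -4, -1, 1.
On [-4, -1], v = 3*s^3 + 12*s^2 - 12 is on top; that piece has area ∫[-4,-1] (3*s^3 + 12*s^2 - 3*s - 12) ds = 189/4.
On [-1, 1], v = 3*s is on top; that piece has area ∫[-1,1] (-(3*s^3 + 12*s^2 - 3*s - 12)) ds = 16.
Total enclosed area = 189/4 + 16 = 253/4.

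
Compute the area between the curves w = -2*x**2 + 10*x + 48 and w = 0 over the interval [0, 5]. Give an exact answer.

On [0, 5], (-2*x**2 + 10*x + 48) - (0) = -2*x**2 + 10*x + 48 is ≥ 0 throughout, so the area is a single integral of |-2*x**2 + 10*x + 48|.
∫[0,5] (-2*x**2 + 10*x + 48) dx = 845/3.

845/3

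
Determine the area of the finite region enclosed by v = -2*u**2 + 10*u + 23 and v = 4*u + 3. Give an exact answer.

Set the curves equal: -2*u**2 + 10*u + 23 = 4*u + 3, so -2*u**2 + 6*u + 20 = 0, which factors as -2*(u - 5)*(u + 2) = 0. The curves meet at u = -2, 5.
On [-2, 5], v = -2*u**2 + 10*u + 23 is on top; that piece has area ∫[-2,5] (-2*u**2 + 6*u + 20) du = 343/3.

343/3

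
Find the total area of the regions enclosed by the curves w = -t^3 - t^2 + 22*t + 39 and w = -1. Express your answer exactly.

3901/12

Set the curves equal: -t^3 - t^2 + 22*t + 39 = -1, so -t^3 - t^2 + 22*t + 40 = 0, which factors as -(t - 5)*(t + 2)*(t + 4) = 0. The curves meet at t = -4, -2, 5.
On [-4, -2], w = -1 is on top; that piece has area ∫[-4,-2] (-(-t^3 - t^2 + 22*t + 40)) dt = 32/3.
On [-2, 5], w = -t^3 - t^2 + 22*t + 39 is on top; that piece has area ∫[-2,5] (-t^3 - t^2 + 22*t + 40) dt = 3773/12.
Total enclosed area = 32/3 + 3773/12 = 3901/12.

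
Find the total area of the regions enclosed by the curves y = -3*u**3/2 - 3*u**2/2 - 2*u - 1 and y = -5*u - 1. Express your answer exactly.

Set the curves equal: -3*u**3/2 - 3*u**2/2 - 2*u - 1 = -5*u - 1, so -3*u**3/2 - 3*u**2/2 + 3*u = 0, which factors as -3*u*(u - 1)*(u + 2)/2 = 0. The curves meet at u = -2, 0, 1.
On [-2, 0], y = -5*u - 1 is on top; that piece has area ∫[-2,0] (-(-3*u**3/2 - 3*u**2/2 + 3*u)) du = 4.
On [0, 1], y = -3*u**3/2 - 3*u**2/2 - 2*u - 1 is on top; that piece has area ∫[0,1] (-3*u**3/2 - 3*u**2/2 + 3*u) du = 5/8.
Total enclosed area = 4 + 5/8 = 37/8.

37/8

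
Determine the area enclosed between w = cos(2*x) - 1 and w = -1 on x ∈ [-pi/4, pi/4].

1

On [-pi/4, pi/4], (cos(2*x) - 1) - (-1) = cos(2*x) is ≥ 0 throughout, so the area is a single integral of |cos(2*x)|.
∫[-pi/4,pi/4] (cos(2*x)) dx = 1.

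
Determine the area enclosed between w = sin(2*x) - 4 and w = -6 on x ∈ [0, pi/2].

On [0, pi/2], (sin(2*x) - 4) - (-6) = sin(2*x) + 2 is ≥ 0 throughout, so the area is a single integral of |sin(2*x) + 2|.
∫[0,pi/2] (sin(2*x) + 2) dx = 1 + pi.

1 + pi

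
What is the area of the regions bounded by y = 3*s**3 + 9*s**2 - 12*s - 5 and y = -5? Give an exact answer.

Set the curves equal: 3*s**3 + 9*s**2 - 12*s - 5 = -5, so 3*s**3 + 9*s**2 - 12*s = 0, which factors as 3*s*(s - 1)*(s + 4) = 0. The curves meet at s = -4, 0, 1.
On [-4, 0], y = 3*s**3 + 9*s**2 - 12*s - 5 is on top; that piece has area ∫[-4,0] (3*s**3 + 9*s**2 - 12*s) ds = 96.
On [0, 1], y = -5 is on top; that piece has area ∫[0,1] (-(3*s**3 + 9*s**2 - 12*s)) ds = 9/4.
Total enclosed area = 96 + 9/4 = 393/4.

393/4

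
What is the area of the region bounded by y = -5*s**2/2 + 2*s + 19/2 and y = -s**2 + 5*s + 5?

16

Set the curves equal: -5*s**2/2 + 2*s + 19/2 = -s**2 + 5*s + 5, so -3*s**2/2 - 3*s + 9/2 = 0, which factors as -3*(s - 1)*(s + 3)/2 = 0. The curves meet at s = -3, 1.
On [-3, 1], y = -5*s**2/2 + 2*s + 19/2 is on top; that piece has area ∫[-3,1] (-3*s**2/2 - 3*s + 9/2) ds = 16.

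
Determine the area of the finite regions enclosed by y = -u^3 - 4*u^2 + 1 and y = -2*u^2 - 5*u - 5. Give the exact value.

Set the curves equal: -u^3 - 4*u^2 + 1 = -2*u^2 - 5*u - 5, so -u^3 - 2*u^2 + 5*u + 6 = 0, which factors as -(u - 2)*(u + 1)*(u + 3) = 0. The curves meet at u = -3, -1, 2.
On [-3, -1], y = -2*u^2 - 5*u - 5 is on top; that piece has area ∫[-3,-1] (-(-u^3 - 2*u^2 + 5*u + 6)) du = 16/3.
On [-1, 2], y = -u^3 - 4*u^2 + 1 is on top; that piece has area ∫[-1,2] (-u^3 - 2*u^2 + 5*u + 6) du = 63/4.
Total enclosed area = 16/3 + 63/4 = 253/12.

253/12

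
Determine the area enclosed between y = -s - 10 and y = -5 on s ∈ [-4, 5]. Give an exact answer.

99/2

On [-4, 5], (-s - 10) - (-5) = -s - 5 is ≤ 0 throughout, so the area is a single integral of |-s - 5|.
∫[-4,5] (-s - 5) ds = -99/2; the area of that piece is 99/2.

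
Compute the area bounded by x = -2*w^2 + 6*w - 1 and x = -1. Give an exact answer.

Both boundary curves give x as a function of w, so integrate with respect to w. Setting them equal: -2*w^2 + 6*w = 0, i.e. -2*w*(w - 3) = 0, so they meet at w = 0, 3.
For w in [0, 3], x = -2*w^2 + 6*w - 1 is on the right; area = ∫[0,3] (-2*w^2 + 6*w) dw = 9.

9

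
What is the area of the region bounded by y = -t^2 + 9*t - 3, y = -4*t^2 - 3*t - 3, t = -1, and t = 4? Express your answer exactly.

The difference (-t^2 + 9*t - 3) - (-4*t^2 - 3*t - 3) = 3*t^2 + 12*t changes sign at t = 0 inside [-1, 4], so split the integral there.
∫[-1,0] (3*t^2 + 12*t) dt = -5; the area of that piece is 5.
∫[0,4] (3*t^2 + 12*t) dt = 160.
Total area = 5 + 160 = 165.

165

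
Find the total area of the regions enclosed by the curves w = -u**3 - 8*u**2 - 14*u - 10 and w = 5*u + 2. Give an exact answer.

37/12

Set the curves equal: -u**3 - 8*u**2 - 14*u - 10 = 5*u + 2, so -u**3 - 8*u**2 - 19*u - 12 = 0, which factors as -(u + 1)*(u + 3)*(u + 4) = 0. The curves meet at u = -4, -3, -1.
On [-4, -3], w = 5*u + 2 is on top; that piece has area ∫[-4,-3] (-(-u**3 - 8*u**2 - 19*u - 12)) du = 5/12.
On [-3, -1], w = -u**3 - 8*u**2 - 14*u - 10 is on top; that piece has area ∫[-3,-1] (-u**3 - 8*u**2 - 19*u - 12) du = 8/3.
Total enclosed area = 5/12 + 8/3 = 37/12.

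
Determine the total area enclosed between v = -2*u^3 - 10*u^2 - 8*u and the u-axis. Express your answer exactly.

The curve meets the u-axis where -2*u^3 - 10*u^2 - 8*u = 0, i.e. -2*u*(u + 1)*(u + 4) = 0, at u = -4, -1, 0.
On [-4, -1] the curve lies below the axis; ∫[-4,-1] (-2*u^3 - 10*u^2 - 8*u) du = -45/2, giving area 45/2.
On [-1, 0] the curve lies above the axis; ∫[-1,0] (-2*u^3 - 10*u^2 - 8*u) du = 7/6, giving area 7/6.
Total area = 45/2 + 7/6 = 71/3.

71/3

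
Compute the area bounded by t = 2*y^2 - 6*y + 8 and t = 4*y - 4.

Both boundary curves give t as a function of y, so integrate with respect to y. Setting them equal: 2*y^2 - 10*y + 12 = 0, i.e. 2*(y - 3)*(y - 2) = 0, so they meet at y = 2, 3.
For y in [2, 3], t = 2*y^2 - 6*y + 8 is on the left; area = ∫[2,3] (-(2*y^2 - 10*y + 12)) dy = 1/3.

1/3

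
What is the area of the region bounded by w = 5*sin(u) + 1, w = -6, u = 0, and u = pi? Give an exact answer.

10 + 7*pi

On [0, pi], (5*sin(u) + 1) - (-6) = 5*sin(u) + 7 is ≥ 0 throughout, so the area is a single integral of |5*sin(u) + 7|.
∫[0,pi] (5*sin(u) + 7) du = 10 + 7*pi.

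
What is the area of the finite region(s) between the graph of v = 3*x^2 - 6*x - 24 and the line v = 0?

108

The curve meets the x-axis where 3*x^2 - 6*x - 24 = 0, i.e. 3*(x - 4)*(x + 2) = 0, at x = -2, 4.
On [-2, 4] the curve lies below the axis; ∫[-2,4] (3*x^2 - 6*x - 24) dx = -108, giving area 108.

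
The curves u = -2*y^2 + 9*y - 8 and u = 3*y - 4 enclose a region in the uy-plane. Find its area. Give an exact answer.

1/3

Both boundary curves give u as a function of y, so integrate with respect to y. Setting them equal: -2*y^2 + 6*y - 4 = 0, i.e. -2*(y - 2)*(y - 1) = 0, so they meet at y = 1, 2.
For y in [1, 2], u = -2*y^2 + 9*y - 8 is on the right; area = ∫[1,2] (-2*y^2 + 6*y - 4) dy = 1/3.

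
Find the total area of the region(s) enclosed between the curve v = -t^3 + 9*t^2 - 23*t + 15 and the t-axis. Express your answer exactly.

The curve meets the t-axis where -t^3 + 9*t^2 - 23*t + 15 = 0, i.e. -(t - 5)*(t - 3)*(t - 1) = 0, at t = 1, 3, 5.
On [1, 3] the curve lies below the axis; ∫[1,3] (-t^3 + 9*t^2 - 23*t + 15) dt = -4, giving area 4.
On [3, 5] the curve lies above the axis; ∫[3,5] (-t^3 + 9*t^2 - 23*t + 15) dt = 4, giving area 4.
Total area = 4 + 4 = 8.

8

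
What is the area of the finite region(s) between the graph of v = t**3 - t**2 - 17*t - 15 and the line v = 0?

The curve meets the t-axis where t**3 - t**2 - 17*t - 15 = 0, i.e. (t - 5)*(t + 1)*(t + 3) = 0, at t = -3, -1, 5.
On [-3, -1] the curve lies above the axis; ∫[-3,-1] (t**3 - t**2 - 17*t - 15) dt = 28/3, giving area 28/3.
On [-1, 5] the curve lies below the axis; ∫[-1,5] (t**3 - t**2 - 17*t - 15) dt = -180, giving area 180.
Total area = 28/3 + 180 = 568/3.

568/3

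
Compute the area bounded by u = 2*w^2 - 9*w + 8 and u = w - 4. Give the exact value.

1/3

Both boundary curves give u as a function of w, so integrate with respect to w. Setting them equal: 2*w^2 - 10*w + 12 = 0, i.e. 2*(w - 3)*(w - 2) = 0, so they meet at w = 2, 3.
For w in [2, 3], u = 2*w^2 - 9*w + 8 is on the left; area = ∫[2,3] (-(2*w^2 - 10*w + 12)) dw = 1/3.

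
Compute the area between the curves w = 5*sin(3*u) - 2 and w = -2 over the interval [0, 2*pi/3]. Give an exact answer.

20/3

The difference (5*sin(3*u) - 2) - (-2) = 5*sin(3*u) changes sign at u = pi/3 inside [0, 2*pi/3], so split the integral there.
∫[0,pi/3] (5*sin(3*u)) du = 10/3.
∫[pi/3,2*pi/3] (5*sin(3*u)) du = -10/3; the area of that piece is 10/3.
Total area = 10/3 + 10/3 = 20/3.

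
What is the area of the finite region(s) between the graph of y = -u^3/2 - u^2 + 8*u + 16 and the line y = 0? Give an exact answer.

The curve meets the u-axis where -u^3/2 - u^2 + 8*u + 16 = 0, i.e. -(u - 4)*(u + 2)*(u + 4)/2 = 0, at u = -4, -2, 4.
On [-4, -2] the curve lies below the axis; ∫[-4,-2] (-u^3/2 - u^2 + 8*u + 16) du = -14/3, giving area 14/3.
On [-2, 4] the curve lies above the axis; ∫[-2,4] (-u^3/2 - u^2 + 8*u + 16) du = 90, giving area 90.
Total area = 14/3 + 90 = 284/3.

284/3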